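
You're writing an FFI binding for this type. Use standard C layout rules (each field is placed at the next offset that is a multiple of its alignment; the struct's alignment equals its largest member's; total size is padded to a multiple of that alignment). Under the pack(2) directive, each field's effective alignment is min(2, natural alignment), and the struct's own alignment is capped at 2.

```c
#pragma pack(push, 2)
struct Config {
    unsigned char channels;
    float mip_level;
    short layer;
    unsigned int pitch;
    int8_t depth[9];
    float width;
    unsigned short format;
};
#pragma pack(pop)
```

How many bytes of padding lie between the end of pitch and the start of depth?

0

channels at 0 (size 1, align 1) → ends 1
pad 1 to align 2 for mip_level
mip_level at 2 (size 4, align 2) → ends 6
layer at 6 (size 2, align 2) → ends 8
pitch at 8 (size 4, align 2) → ends 12
depth at 12 (size 9, align 1) → ends 21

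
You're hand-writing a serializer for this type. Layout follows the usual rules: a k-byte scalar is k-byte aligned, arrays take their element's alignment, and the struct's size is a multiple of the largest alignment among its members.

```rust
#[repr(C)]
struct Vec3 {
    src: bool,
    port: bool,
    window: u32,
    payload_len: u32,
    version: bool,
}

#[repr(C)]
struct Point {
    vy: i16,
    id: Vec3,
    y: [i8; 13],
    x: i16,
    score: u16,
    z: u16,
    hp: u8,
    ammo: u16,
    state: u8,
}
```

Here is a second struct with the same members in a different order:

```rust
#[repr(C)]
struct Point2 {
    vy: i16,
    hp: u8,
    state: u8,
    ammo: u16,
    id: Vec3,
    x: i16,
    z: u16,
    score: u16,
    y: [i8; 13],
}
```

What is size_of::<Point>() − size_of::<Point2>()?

Vec3: src at 0 (size 1, align 1) → ends 1; port at 1 (size 1, align 1) → ends 2; pad 2 to align 4 for window; window at 4 (size 4, align 4) → ends 8; payload_len at 8 (size 4, align 4) → ends 12; version at 12 (size 1, align 1) → ends 13; tail pad 3 to reach multiple of 4; total 16 bytes, alignment 4
vy at 0 (size 2, align 2) → ends 2
pad 2 to align 4 for id
id at 4 (size 16, align 4) → ends 20
y at 20 (size 13, align 1) → ends 33
pad 1 to align 2 for x
x at 34 (size 2, align 2) → ends 36
score at 36 (size 2, align 2) → ends 38
z at 38 (size 2, align 2) → ends 40
hp at 40 (size 1, align 1) → ends 41
pad 1 to align 2 for ammo
ammo at 42 (size 2, align 2) → ends 44
state at 44 (size 1, align 1) → ends 45
tail pad 3 to reach multiple of 4
total 48 bytes, alignment 4
— Point2 —
vy at 0 (size 2, align 2) → ends 2
hp at 2 (size 1, align 1) → ends 3
state at 3 (size 1, align 1) → ends 4
ammo at 4 (size 2, align 2) → ends 6
pad 2 to align 4 for id
id at 8 (size 16, align 4) → ends 24
x at 24 (size 2, align 2) → ends 26
z at 26 (size 2, align 2) → ends 28
score at 28 (size 2, align 2) → ends 30
y at 30 (size 13, align 1) → ends 43
tail pad 1 to reach multiple of 4
total 44 bytes, alignment 4
48 − 44 = 4

4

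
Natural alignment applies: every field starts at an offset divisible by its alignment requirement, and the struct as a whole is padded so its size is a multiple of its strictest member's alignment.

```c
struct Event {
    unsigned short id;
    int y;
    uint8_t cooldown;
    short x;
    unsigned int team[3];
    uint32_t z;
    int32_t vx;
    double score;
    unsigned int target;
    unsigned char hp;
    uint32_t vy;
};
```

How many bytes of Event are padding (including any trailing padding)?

10

@0: id [2B, align 2] → 2
+2 pad (align 4)
@4: y [4B, align 4] → 8
@8: cooldown [1B, align 1] → 9
+1 pad (align 2)
@10: x [2B, align 2] → 12
@12: team [12B, align 4] → 24
@24: z [4B, align 4] → 28
@28: vx [4B, align 4] → 32
@32: score [8B, align 8] → 40
@40: target [4B, align 4] → 44
@44: hp [1B, align 1] → 45
+3 pad (align 4)
@48: vy [4B, align 4] → 52
+4 tail pad (align 8)
size 56, align 8
data bytes 46, size 56 → padding 10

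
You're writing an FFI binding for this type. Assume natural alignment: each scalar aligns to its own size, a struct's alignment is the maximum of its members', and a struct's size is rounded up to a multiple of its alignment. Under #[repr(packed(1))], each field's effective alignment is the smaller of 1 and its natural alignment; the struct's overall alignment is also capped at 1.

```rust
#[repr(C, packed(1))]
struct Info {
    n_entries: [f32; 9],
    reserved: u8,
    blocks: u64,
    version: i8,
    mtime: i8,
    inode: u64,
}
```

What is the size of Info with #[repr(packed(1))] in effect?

55

0..36  n_entries  (36B, 1-aligned)
36..37  reserved  (1B, 1-aligned)
37..45  blocks  (8B, 1-aligned)
45..46  version  (1B, 1-aligned)
46..47  mtime  (1B, 1-aligned)
47..55  inode  (8B, 1-aligned)
sizeof = 55, alignof = 1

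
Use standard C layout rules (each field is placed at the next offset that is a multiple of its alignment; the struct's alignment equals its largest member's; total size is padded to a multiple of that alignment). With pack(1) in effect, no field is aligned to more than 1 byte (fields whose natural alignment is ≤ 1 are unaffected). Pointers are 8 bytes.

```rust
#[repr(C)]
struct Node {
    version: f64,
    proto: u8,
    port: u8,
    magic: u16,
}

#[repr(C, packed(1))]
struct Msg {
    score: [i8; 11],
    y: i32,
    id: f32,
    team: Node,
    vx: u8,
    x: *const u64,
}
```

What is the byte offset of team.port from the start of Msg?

28

Node: 0..8  version  (8B, 8-aligned); 8..9  proto  (1B, 1-aligned); 9..10  port  (1B, 1-aligned); 10..12  magic  (2B, 2-aligned); 12..16  -- tail padding (4B); sizeof = 16, alignof = 8
0..11  score  (11B, 1-aligned)
11..15  y  (4B, 1-aligned)
15..19  id  (4B, 1-aligned)
19..35  team  (16B, 1-aligned)
within Node: port at 9
19 + 9 = 28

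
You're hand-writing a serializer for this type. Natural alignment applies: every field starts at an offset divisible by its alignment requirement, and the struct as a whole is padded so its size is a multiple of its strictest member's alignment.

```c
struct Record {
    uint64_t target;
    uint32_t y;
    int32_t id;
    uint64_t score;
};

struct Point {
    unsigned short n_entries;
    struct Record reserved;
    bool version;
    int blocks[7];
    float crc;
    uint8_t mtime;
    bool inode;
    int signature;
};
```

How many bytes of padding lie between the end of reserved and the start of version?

0

Record: 0..8  target  (8B, 8-aligned); 8..12  y  (4B, 4-aligned); 12..16  id  (4B, 4-aligned); 16..24  score  (8B, 8-aligned); sizeof = 24, alignof = 8
0..2  n_entries  (2B, 2-aligned)
2..8  -- padding (6B)
8..32  reserved  (24B, 8-aligned)
32..33  version  (1B, 1-aligned)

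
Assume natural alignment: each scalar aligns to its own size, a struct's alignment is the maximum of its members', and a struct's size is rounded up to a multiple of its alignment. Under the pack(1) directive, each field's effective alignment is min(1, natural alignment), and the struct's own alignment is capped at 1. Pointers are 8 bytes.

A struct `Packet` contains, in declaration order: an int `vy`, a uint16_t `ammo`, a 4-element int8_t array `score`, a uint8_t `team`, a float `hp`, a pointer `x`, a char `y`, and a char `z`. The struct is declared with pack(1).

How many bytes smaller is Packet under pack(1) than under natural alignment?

natural layout:
  @0: vy [4B, align 4] → 4
  @4: ammo [2B, align 2] → 6
  @6: score [4B, align 1] → 10
  @10: team [1B, align 1] → 11
  +1 pad (align 4)
  @12: hp [4B, align 4] → 16
  @16: x [8B, align 8] → 24
  @24: y [1B, align 1] → 25
  @25: z [1B, align 1] → 26
  +6 tail pad (align 8)
  size 32, align 8
packed(1) layout:
  @0: vy [4B, align 1] → 4
  @4: ammo [2B, align 1] → 6
  @6: score [4B, align 1] → 10
  @10: team [1B, align 1] → 11
  @11: hp [4B, align 1] → 15
  @15: x [8B, align 1] → 23
  @23: y [1B, align 1] → 24
  @24: z [1B, align 1] → 25
  size 25, align 1
32 − 25 = 7

7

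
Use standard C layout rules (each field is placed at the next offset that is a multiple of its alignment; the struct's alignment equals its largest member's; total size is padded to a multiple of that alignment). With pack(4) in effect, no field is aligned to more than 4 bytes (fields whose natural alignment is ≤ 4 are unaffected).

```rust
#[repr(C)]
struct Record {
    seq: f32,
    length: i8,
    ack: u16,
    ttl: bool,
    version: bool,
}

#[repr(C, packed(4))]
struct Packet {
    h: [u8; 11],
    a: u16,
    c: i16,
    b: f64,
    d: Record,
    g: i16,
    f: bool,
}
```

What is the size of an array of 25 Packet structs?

1000

Record: @0: seq [4B, align 4] → 4; @4: length [1B, align 1] → 5; +1 pad (align 2); @6: ack [2B, align 2] → 8; @8: ttl [1B, align 1] → 9; @9: version [1B, align 1] → 10; +2 tail pad (align 4); size 12, align 4
@0: h [11B, align 1] → 11
+1 pad (align 2)
@12: a [2B, align 2] → 14
@14: c [2B, align 2] → 16
@16: b [8B, align 4] → 24
@24: d [12B, align 4] → 36
@36: g [2B, align 2] → 38
@38: f [1B, align 1] → 39
+1 tail pad (align 4)
size 40, align 4
array of 25: 25 × 40 = 1000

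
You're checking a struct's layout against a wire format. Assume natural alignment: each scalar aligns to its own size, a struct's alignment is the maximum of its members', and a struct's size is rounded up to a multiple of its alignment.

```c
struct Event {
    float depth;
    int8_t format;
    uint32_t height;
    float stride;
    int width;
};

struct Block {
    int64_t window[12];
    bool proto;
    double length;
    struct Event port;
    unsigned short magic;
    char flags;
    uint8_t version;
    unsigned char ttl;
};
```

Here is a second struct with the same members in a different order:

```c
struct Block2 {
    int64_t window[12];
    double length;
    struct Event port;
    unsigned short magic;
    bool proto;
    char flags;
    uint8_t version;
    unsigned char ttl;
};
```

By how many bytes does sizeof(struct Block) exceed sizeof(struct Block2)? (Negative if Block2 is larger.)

8

Event: @0: depth [4B, align 4] → 4; @4: format [1B, align 1] → 5; +3 pad (align 4); @8: height [4B, align 4] → 12; @12: stride [4B, align 4] → 16; @16: width [4B, align 4] → 20; size 20, align 4
@0: window [96B, align 8] → 96
@96: proto [1B, align 1] → 97
+7 pad (align 8)
@104: length [8B, align 8] → 112
@112: port [20B, align 4] → 132
@132: magic [2B, align 2] → 134
@134: flags [1B, align 1] → 135
@135: version [1B, align 1] → 136
@136: ttl [1B, align 1] → 137
+7 tail pad (align 8)
size 144, align 8
— Block2 —
@0: window [96B, align 8] → 96
@96: length [8B, align 8] → 104
@104: port [20B, align 4] → 124
@124: magic [2B, align 2] → 126
@126: proto [1B, align 1] → 127
@127: flags [1B, align 1] → 128
@128: version [1B, align 1] → 129
@129: ttl [1B, align 1] → 130
+6 tail pad (align 8)
size 136, align 8
144 − 136 = 8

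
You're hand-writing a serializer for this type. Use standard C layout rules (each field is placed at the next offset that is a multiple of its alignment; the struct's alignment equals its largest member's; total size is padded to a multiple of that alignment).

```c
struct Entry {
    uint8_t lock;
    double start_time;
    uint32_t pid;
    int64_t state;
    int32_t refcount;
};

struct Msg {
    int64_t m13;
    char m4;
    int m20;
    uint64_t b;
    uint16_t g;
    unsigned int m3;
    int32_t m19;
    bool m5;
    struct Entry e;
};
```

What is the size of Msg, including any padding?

Entry: lock at 0 (size 1, align 1) → ends 1; pad 7 to align 8 for start_time; start_time at 8 (size 8, align 8) → ends 16; pid at 16 (size 4, align 4) → ends 20; pad 4 to align 8 for state; state at 24 (size 8, align 8) → ends 32; refcount at 32 (size 4, align 4) → ends 36; tail pad 4 to reach multiple of 8; total 40 bytes, alignment 8
m13 at 0 (size 8, align 8) → ends 8
m4 at 8 (size 1, align 1) → ends 9
pad 3 to align 4 for m20
m20 at 12 (size 4, align 4) → ends 16
b at 16 (size 8, align 8) → ends 24
g at 24 (size 2, align 2) → ends 26
pad 2 to align 4 for m3
m3 at 28 (size 4, align 4) → ends 32
m19 at 32 (size 4, align 4) → ends 36
m5 at 36 (size 1, align 1) → ends 37
pad 3 to align 8 for e
e at 40 (size 40, align 8) → ends 80
total 80 bytes, alignment 8

80 bytes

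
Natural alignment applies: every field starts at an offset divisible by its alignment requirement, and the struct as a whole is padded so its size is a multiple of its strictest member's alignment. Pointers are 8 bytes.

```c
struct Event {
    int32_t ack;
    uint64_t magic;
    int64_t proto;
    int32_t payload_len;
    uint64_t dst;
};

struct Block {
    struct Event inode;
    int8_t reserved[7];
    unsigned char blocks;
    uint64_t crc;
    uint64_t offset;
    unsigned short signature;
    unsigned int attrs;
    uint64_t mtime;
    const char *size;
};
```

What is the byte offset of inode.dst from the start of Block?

32

Event: @0: ack [4B, align 4] → 4; +4 pad (align 8); @8: magic [8B, align 8] → 16; @16: proto [8B, align 8] → 24; @24: payload_len [4B, align 4] → 28; +4 pad (align 8); @32: dst [8B, align 8] → 40; size 40, align 8
@0: inode [40B, align 8] → 40
within Event: dst at 32
0 + 32 = 32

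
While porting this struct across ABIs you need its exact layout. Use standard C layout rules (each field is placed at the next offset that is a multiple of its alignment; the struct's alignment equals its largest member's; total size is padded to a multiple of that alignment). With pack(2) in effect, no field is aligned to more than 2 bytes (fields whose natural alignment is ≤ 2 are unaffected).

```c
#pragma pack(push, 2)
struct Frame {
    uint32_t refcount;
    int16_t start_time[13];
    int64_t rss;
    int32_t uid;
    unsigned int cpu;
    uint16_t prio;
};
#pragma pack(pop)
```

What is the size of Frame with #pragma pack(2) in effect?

0..4  refcount  (4B, 2-aligned)
4..30  start_time  (26B, 2-aligned)
30..38  rss  (8B, 2-aligned)
38..42  uid  (4B, 2-aligned)
42..46  cpu  (4B, 2-aligned)
46..48  prio  (2B, 2-aligned)
sizeof = 48, alignof = 2

48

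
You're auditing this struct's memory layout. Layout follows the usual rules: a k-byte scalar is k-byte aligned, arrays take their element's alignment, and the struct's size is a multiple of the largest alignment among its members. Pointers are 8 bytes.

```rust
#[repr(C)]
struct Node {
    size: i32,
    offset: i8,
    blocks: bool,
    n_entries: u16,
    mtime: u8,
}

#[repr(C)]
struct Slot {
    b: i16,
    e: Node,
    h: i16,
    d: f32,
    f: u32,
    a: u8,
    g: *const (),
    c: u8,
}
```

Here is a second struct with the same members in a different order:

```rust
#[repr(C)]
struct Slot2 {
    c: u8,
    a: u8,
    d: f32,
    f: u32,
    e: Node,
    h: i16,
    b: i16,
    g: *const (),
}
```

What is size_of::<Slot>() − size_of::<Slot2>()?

Node: @0: size [4B, align 4] → 4; @4: offset [1B, align 1] → 5; @5: blocks [1B, align 1] → 6; @6: n_entries [2B, align 2] → 8; @8: mtime [1B, align 1] → 9; +3 tail pad (align 4); size 12, align 4
@0: b [2B, align 2] → 2
+2 pad (align 4)
@4: e [12B, align 4] → 16
@16: h [2B, align 2] → 18
+2 pad (align 4)
@20: d [4B, align 4] → 24
@24: f [4B, align 4] → 28
@28: a [1B, align 1] → 29
+3 pad (align 8)
@32: g [8B, align 8] → 40
@40: c [1B, align 1] → 41
+7 tail pad (align 8)
size 48, align 8
— Slot2 —
@0: c [1B, align 1] → 1
@1: a [1B, align 1] → 2
+2 pad (align 4)
@4: d [4B, align 4] → 8
@8: f [4B, align 4] → 12
@12: e [12B, align 4] → 24
@24: h [2B, align 2] → 26
@26: b [2B, align 2] → 28
+4 pad (align 8)
@32: g [8B, align 8] → 40
size 40, align 8
48 − 40 = 8

8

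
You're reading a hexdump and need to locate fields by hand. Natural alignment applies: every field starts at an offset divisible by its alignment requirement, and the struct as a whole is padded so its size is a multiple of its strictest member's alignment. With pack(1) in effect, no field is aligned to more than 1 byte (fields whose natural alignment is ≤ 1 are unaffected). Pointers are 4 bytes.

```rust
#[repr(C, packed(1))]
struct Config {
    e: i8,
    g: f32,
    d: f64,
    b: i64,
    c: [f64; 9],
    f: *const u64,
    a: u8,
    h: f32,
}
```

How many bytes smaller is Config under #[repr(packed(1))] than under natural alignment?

10

natural layout:
  @0: e [1B, align 1] → 1
  +3 pad (align 4)
  @4: g [4B, align 4] → 8
  @8: d [8B, align 8] → 16
  @16: b [8B, align 8] → 24
  @24: c [72B, align 8] → 96
  @96: f [4B, align 4] → 100
  @100: a [1B, align 1] → 101
  +3 pad (align 4)
  @104: h [4B, align 4] → 108
  +4 tail pad (align 8)
  size 112, align 8
packed(1) layout:
  @0: e [1B, align 1] → 1
  @1: g [4B, align 1] → 5
  @5: d [8B, align 1] → 13
  @13: b [8B, align 1] → 21
  @21: c [72B, align 1] → 93
  @93: f [4B, align 1] → 97
  @97: a [1B, align 1] → 98
  @98: h [4B, align 1] → 102
  size 102, align 1
112 − 102 = 10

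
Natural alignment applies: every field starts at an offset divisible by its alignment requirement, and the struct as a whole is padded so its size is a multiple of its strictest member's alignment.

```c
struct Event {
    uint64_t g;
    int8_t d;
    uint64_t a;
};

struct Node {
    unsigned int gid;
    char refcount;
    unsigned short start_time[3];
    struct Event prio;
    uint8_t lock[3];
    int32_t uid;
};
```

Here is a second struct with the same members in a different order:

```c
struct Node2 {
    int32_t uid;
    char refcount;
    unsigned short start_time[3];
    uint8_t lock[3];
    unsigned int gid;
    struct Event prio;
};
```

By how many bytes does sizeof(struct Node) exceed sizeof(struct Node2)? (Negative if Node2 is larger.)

Event: @0: g [8B, align 8] → 8; @8: d [1B, align 1] → 9; +7 pad (align 8); @16: a [8B, align 8] → 24; size 24, align 8
@0: gid [4B, align 4] → 4
@4: refcount [1B, align 1] → 5
+1 pad (align 2)
@6: start_time [6B, align 2] → 12
+4 pad (align 8)
@16: prio [24B, align 8] → 40
@40: lock [3B, align 1] → 43
+1 pad (align 4)
@44: uid [4B, align 4] → 48
size 48, align 8
— Node2 —
@0: uid [4B, align 4] → 4
@4: refcount [1B, align 1] → 5
+1 pad (align 2)
@6: start_time [6B, align 2] → 12
@12: lock [3B, align 1] → 15
+1 pad (align 4)
@16: gid [4B, align 4] → 20
+4 pad (align 8)
@24: prio [24B, align 8] → 48
size 48, align 8
48 − 48 = 0

0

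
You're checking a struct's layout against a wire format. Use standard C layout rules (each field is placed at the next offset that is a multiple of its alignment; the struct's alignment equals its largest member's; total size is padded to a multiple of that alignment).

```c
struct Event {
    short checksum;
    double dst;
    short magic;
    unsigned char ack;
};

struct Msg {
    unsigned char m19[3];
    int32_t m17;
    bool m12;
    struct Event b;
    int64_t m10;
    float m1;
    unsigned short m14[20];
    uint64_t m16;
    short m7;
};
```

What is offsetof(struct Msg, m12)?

8

Event: @0: checksum [2B, align 2] → 2; +6 pad (align 8); @8: dst [8B, align 8] → 16; @16: magic [2B, align 2] → 18; @18: ack [1B, align 1] → 19; +5 tail pad (align 8); size 24, align 8
@0: m19 [3B, align 1] → 3
+1 pad (align 4)
@4: m17 [4B, align 4] → 8
@8: m12 [1B, align 1] → 9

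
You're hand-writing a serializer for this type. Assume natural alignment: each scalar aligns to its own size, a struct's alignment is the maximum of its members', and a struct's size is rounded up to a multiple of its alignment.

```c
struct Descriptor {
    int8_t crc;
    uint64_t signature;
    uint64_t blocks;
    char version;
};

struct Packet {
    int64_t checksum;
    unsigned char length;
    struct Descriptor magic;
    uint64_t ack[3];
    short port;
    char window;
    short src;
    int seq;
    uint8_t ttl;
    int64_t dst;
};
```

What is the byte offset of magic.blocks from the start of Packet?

32

Descriptor: 0..1  crc  (1B, 1-aligned); 1..8  -- padding (7B); 8..16  signature  (8B, 8-aligned); 16..24  blocks  (8B, 8-aligned); 24..25  version  (1B, 1-aligned); 25..32  -- tail padding (7B); sizeof = 32, alignof = 8
0..8  checksum  (8B, 8-aligned)
8..9  length  (1B, 1-aligned)
9..16  -- padding (7B)
16..48  magic  (32B, 8-aligned)
within Descriptor: blocks at 16
16 + 16 = 32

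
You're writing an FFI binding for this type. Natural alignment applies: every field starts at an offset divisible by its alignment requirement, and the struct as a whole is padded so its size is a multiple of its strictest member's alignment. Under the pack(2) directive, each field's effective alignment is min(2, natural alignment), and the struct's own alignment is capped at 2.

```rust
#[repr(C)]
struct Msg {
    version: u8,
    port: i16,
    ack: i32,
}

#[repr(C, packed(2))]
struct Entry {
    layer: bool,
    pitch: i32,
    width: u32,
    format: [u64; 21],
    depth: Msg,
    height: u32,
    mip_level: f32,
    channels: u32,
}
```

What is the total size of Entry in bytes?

198

Msg: 0..1  version  (1B, 1-aligned); 1..2  -- padding (1B); 2..4  port  (2B, 2-aligned); 4..8  ack  (4B, 4-aligned); sizeof = 8, alignof = 4
0..1  layer  (1B, 1-aligned)
1..2  -- padding (1B)
2..6  pitch  (4B, 2-aligned)
6..10  width  (4B, 2-aligned)
10..178  format  (168B, 2-aligned)
178..186  depth  (8B, 2-aligned)
186..190  height  (4B, 2-aligned)
190..194  mip_level  (4B, 2-aligned)
194..198  channels  (4B, 2-aligned)
sizeof = 198, alignof = 2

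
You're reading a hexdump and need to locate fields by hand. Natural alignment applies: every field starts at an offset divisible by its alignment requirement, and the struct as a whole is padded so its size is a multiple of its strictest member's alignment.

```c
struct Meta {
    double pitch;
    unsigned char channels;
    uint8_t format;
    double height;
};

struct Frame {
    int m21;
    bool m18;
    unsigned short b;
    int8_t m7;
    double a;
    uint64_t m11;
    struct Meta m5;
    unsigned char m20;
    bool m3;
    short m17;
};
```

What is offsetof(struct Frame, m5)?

32

Meta: @0: pitch [8B, align 8] → 8; @8: channels [1B, align 1] → 9; @9: format [1B, align 1] → 10; +6 pad (align 8); @16: height [8B, align 8] → 24; size 24, align 8
@0: m21 [4B, align 4] → 4
@4: m18 [1B, align 1] → 5
+1 pad (align 2)
@6: b [2B, align 2] → 8
@8: m7 [1B, align 1] → 9
+7 pad (align 8)
@16: a [8B, align 8] → 24
@24: m11 [8B, align 8] → 32
@32: m5 [24B, align 8] → 56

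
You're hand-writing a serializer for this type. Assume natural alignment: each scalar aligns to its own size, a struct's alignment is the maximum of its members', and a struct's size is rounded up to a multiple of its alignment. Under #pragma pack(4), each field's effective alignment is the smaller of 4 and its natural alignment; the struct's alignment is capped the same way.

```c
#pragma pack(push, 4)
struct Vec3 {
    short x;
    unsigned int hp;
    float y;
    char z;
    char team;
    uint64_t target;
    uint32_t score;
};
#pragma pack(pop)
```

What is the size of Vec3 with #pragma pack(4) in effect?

28

x at 0 (size 2, align 2) → ends 2
pad 2 to align 4 for hp
hp at 4 (size 4, align 4) → ends 8
y at 8 (size 4, align 4) → ends 12
z at 12 (size 1, align 1) → ends 13
team at 13 (size 1, align 1) → ends 14
pad 2 to align 4 for target
target at 16 (size 8, align 4) → ends 24
score at 24 (size 4, align 4) → ends 28
total 28 bytes, alignment 4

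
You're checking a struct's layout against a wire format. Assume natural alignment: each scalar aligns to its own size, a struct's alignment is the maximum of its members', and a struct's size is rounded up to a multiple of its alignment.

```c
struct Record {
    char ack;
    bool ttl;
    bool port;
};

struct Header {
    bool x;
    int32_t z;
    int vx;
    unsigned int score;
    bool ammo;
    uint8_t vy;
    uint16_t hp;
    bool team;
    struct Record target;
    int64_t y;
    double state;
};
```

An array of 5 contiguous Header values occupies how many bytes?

Record: @0: ack [1B, align 1] → 1; @1: ttl [1B, align 1] → 2; @2: port [1B, align 1] → 3; size 3, align 1
@0: x [1B, align 1] → 1
+3 pad (align 4)
@4: z [4B, align 4] → 8
@8: vx [4B, align 4] → 12
@12: score [4B, align 4] → 16
@16: ammo [1B, align 1] → 17
@17: vy [1B, align 1] → 18
@18: hp [2B, align 2] → 20
@20: team [1B, align 1] → 21
@21: target [3B, align 1] → 24
@24: y [8B, align 8] → 32
@32: state [8B, align 8] → 40
size 40, align 8
array of 5: 5 × 40 = 200

200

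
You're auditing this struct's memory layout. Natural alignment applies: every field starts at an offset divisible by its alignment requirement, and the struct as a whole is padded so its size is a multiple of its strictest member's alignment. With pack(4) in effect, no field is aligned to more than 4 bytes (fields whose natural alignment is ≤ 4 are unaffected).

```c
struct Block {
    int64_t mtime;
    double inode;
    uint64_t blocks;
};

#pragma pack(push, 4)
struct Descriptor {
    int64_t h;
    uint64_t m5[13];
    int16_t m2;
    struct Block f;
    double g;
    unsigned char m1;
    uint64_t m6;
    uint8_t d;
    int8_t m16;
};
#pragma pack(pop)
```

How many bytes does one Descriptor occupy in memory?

Block: mtime at 0 (size 8, align 8) → ends 8; inode at 8 (size 8, align 8) → ends 16; blocks at 16 (size 8, align 8) → ends 24; total 24 bytes, alignment 8
h at 0 (size 8, align 4) → ends 8
m5 at 8 (size 104, align 4) → ends 112
m2 at 112 (size 2, align 2) → ends 114
pad 2 to align 4 for f
f at 116 (size 24, align 4) → ends 140
g at 140 (size 8, align 4) → ends 148
m1 at 148 (size 1, align 1) → ends 149
pad 3 to align 4 for m6
m6 at 152 (size 8, align 4) → ends 160
d at 160 (size 1, align 1) → ends 161
m16 at 161 (size 1, align 1) → ends 162
tail pad 2 to reach multiple of 4
total 164 bytes, alignment 4

164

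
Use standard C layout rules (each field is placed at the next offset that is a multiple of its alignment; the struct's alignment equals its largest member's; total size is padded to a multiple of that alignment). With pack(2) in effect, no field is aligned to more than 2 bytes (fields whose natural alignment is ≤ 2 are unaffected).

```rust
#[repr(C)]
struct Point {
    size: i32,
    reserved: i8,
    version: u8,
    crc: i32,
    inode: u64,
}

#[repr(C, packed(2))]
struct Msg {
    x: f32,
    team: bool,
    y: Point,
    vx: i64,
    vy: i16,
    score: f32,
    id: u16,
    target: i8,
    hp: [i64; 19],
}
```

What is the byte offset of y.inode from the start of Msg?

Point: size at 0 (size 4, align 4) → ends 4; reserved at 4 (size 1, align 1) → ends 5; version at 5 (size 1, align 1) → ends 6; pad 2 to align 4 for crc; crc at 8 (size 4, align 4) → ends 12; pad 4 to align 8 for inode; inode at 16 (size 8, align 8) → ends 24; total 24 bytes, alignment 8
x at 0 (size 4, align 2) → ends 4
team at 4 (size 1, align 1) → ends 5
pad 1 to align 2 for y
y at 6 (size 24, align 2) → ends 30
within Point: inode at 16
6 + 16 = 22

22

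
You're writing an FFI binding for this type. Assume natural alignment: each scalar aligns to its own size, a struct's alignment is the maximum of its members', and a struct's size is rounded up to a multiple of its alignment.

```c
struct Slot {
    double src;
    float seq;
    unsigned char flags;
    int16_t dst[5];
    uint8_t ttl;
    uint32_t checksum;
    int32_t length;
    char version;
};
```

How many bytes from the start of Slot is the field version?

@0: src [8B, align 8] → 8
@8: seq [4B, align 4] → 12
@12: flags [1B, align 1] → 13
+1 pad (align 2)
@14: dst [10B, align 2] → 24
@24: ttl [1B, align 1] → 25
+3 pad (align 4)
@28: checksum [4B, align 4] → 32
@32: length [4B, align 4] → 36
@36: version [1B, align 1] → 37

36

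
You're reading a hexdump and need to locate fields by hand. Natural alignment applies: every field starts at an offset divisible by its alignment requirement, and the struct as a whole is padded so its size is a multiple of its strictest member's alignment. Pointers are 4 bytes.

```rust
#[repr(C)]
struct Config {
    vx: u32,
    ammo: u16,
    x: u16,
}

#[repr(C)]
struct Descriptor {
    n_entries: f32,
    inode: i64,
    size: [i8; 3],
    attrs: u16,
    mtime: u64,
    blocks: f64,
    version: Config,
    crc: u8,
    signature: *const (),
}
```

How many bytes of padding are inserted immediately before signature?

Config: vx at 0 (size 4, align 4) → ends 4; ammo at 4 (size 2, align 2) → ends 6; x at 6 (size 2, align 2) → ends 8; total 8 bytes, alignment 4
n_entries at 0 (size 4, align 4) → ends 4
pad 4 to align 8 for inode
inode at 8 (size 8, align 8) → ends 16
size at 16 (size 3, align 1) → ends 19
pad 1 to align 2 for attrs
attrs at 20 (size 2, align 2) → ends 22
pad 2 to align 8 for mtime
mtime at 24 (size 8, align 8) → ends 32
blocks at 32 (size 8, align 8) → ends 40
version at 40 (size 8, align 4) → ends 48
crc at 48 (size 1, align 1) → ends 49
pad 3 to align 4 for signature
signature at 52 (size 4, align 4) → ends 56

3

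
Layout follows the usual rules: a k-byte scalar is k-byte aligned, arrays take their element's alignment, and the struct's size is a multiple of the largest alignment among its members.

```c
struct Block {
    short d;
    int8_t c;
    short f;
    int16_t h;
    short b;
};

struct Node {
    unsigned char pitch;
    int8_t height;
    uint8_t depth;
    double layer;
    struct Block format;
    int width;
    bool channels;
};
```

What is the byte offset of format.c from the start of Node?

18

Block: @0: d [2B, align 2] → 2; @2: c [1B, align 1] → 3; +1 pad (align 2); @4: f [2B, align 2] → 6; @6: h [2B, align 2] → 8; @8: b [2B, align 2] → 10; size 10, align 2
@0: pitch [1B, align 1] → 1
@1: height [1B, align 1] → 2
@2: depth [1B, align 1] → 3
+5 pad (align 8)
@8: layer [8B, align 8] → 16
@16: format [10B, align 2] → 26
within Block: c at 2
16 + 2 = 18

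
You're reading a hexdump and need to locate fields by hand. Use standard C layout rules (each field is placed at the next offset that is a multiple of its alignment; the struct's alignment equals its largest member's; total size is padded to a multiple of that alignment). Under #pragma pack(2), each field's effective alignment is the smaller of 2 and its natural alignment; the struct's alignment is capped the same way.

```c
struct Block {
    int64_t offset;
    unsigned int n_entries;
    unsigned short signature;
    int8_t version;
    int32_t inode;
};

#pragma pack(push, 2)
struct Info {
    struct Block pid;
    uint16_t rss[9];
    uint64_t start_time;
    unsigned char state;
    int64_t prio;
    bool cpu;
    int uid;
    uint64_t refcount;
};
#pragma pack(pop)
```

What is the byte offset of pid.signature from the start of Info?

12

Block: offset at 0 (size 8, align 8) → ends 8; n_entries at 8 (size 4, align 4) → ends 12; signature at 12 (size 2, align 2) → ends 14; version at 14 (size 1, align 1) → ends 15; pad 1 to align 4 for inode; inode at 16 (size 4, align 4) → ends 20; tail pad 4 to reach multiple of 8; total 24 bytes, alignment 8
pid at 0 (size 24, align 2) → ends 24
within Block: signature at 12
0 + 12 = 12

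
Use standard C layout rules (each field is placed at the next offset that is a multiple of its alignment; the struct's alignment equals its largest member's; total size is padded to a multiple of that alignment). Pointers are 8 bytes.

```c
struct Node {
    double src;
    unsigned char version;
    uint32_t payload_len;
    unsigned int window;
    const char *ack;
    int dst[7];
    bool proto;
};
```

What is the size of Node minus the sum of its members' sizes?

10

0..8  src  (8B, 8-aligned)
8..9  version  (1B, 1-aligned)
9..12  -- padding (3B)
12..16  payload_len  (4B, 4-aligned)
16..20  window  (4B, 4-aligned)
20..24  -- padding (4B)
24..32  ack  (8B, 8-aligned)
32..60  dst  (28B, 4-aligned)
60..61  proto  (1B, 1-aligned)
61..64  -- tail padding (3B)
sizeof = 64, alignof = 8
data bytes 54, size 64 → padding 10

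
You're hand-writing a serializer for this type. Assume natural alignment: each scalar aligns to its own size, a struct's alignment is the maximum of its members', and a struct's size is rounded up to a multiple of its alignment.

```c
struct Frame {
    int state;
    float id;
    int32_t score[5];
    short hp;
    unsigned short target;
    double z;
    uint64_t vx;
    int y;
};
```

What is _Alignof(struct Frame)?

member alignments: state=4, id=4, score=4, hp=2, target=2, z=8, vx=8, y=4
max = 8

8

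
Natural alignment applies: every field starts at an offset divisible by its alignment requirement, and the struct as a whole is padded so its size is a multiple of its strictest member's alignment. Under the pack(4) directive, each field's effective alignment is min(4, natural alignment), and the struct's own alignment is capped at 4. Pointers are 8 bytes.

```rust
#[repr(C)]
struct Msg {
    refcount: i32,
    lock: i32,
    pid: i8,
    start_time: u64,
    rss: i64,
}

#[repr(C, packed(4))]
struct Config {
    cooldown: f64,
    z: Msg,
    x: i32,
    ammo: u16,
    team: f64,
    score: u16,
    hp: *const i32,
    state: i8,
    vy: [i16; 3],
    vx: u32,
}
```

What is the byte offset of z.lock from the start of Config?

12

Msg: 0..4  refcount  (4B, 4-aligned); 4..8  lock  (4B, 4-aligned); 8..9  pid  (1B, 1-aligned); 9..16  -- padding (7B); 16..24  start_time  (8B, 8-aligned); 24..32  rss  (8B, 8-aligned); sizeof = 32, alignof = 8
0..8  cooldown  (8B, 4-aligned)
8..40  z  (32B, 4-aligned)
within Msg: lock at 4
8 + 4 = 12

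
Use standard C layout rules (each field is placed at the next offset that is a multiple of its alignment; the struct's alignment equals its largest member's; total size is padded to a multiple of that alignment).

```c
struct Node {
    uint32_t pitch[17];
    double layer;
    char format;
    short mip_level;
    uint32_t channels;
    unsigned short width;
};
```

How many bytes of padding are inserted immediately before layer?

0..68  pitch  (68B, 4-aligned)
68..72  -- padding (4B)
72..80  layer  (8B, 8-aligned)

4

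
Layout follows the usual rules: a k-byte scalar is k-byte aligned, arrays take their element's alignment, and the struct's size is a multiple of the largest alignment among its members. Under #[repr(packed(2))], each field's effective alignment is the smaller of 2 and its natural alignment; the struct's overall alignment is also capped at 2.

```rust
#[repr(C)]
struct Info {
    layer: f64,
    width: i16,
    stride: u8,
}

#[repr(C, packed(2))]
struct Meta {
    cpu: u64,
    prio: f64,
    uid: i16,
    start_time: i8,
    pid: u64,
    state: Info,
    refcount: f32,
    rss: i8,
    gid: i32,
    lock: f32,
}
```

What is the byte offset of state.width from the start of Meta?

36

Info: 0..8  layer  (8B, 8-aligned); 8..10  width  (2B, 2-aligned); 10..11  stride  (1B, 1-aligned); 11..16  -- tail padding (5B); sizeof = 16, alignof = 8
0..8  cpu  (8B, 2-aligned)
8..16  prio  (8B, 2-aligned)
16..18  uid  (2B, 2-aligned)
18..19  start_time  (1B, 1-aligned)
19..20  -- padding (1B)
20..28  pid  (8B, 2-aligned)
28..44  state  (16B, 2-aligned)
within Info: width at 8
28 + 8 = 36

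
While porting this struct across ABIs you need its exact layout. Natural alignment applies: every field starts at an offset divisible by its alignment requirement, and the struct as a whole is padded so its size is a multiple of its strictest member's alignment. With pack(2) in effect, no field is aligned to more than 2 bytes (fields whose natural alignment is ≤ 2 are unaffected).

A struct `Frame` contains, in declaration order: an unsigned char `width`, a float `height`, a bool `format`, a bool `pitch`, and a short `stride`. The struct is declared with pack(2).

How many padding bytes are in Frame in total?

1

@0: width [1B, align 1] → 1
+1 pad (align 2)
@2: height [4B, align 2] → 6
@6: format [1B, align 1] → 7
@7: pitch [1B, align 1] → 8
@8: stride [2B, align 2] → 10
size 10, align 2
data bytes 9, size 10 → padding 1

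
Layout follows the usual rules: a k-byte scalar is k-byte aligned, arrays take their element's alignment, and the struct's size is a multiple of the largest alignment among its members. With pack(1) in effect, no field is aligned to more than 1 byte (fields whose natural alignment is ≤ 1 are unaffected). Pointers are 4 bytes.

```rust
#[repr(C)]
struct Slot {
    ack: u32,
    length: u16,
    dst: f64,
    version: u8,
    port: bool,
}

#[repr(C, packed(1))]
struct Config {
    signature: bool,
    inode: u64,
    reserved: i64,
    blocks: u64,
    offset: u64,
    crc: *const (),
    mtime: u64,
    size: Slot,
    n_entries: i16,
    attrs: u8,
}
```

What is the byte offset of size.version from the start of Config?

61

Slot: 0..4  ack  (4B, 4-aligned); 4..6  length  (2B, 2-aligned); 6..8  -- padding (2B); 8..16  dst  (8B, 8-aligned); 16..17  version  (1B, 1-aligned); 17..18  port  (1B, 1-aligned); 18..24  -- tail padding (6B); sizeof = 24, alignof = 8
0..1  signature  (1B, 1-aligned)
1..9  inode  (8B, 1-aligned)
9..17  reserved  (8B, 1-aligned)
17..25  blocks  (8B, 1-aligned)
25..33  offset  (8B, 1-aligned)
33..37  crc  (4B, 1-aligned)
37..45  mtime  (8B, 1-aligned)
45..69  size  (24B, 1-aligned)
within Slot: version at 16
45 + 16 = 61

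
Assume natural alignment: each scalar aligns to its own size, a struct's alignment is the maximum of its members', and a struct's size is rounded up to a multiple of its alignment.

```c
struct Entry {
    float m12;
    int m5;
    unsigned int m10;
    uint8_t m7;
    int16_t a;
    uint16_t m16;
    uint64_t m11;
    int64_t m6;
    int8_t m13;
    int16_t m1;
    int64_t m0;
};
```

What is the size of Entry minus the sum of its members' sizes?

@0: m12 [4B, align 4] → 4
@4: m5 [4B, align 4] → 8
@8: m10 [4B, align 4] → 12
@12: m7 [1B, align 1] → 13
+1 pad (align 2)
@14: a [2B, align 2] → 16
@16: m16 [2B, align 2] → 18
+6 pad (align 8)
@24: m11 [8B, align 8] → 32
@32: m6 [8B, align 8] → 40
@40: m13 [1B, align 1] → 41
+1 pad (align 2)
@42: m1 [2B, align 2] → 44
+4 pad (align 8)
@48: m0 [8B, align 8] → 56
size 56, align 8
data bytes 44, size 56 → padding 12

12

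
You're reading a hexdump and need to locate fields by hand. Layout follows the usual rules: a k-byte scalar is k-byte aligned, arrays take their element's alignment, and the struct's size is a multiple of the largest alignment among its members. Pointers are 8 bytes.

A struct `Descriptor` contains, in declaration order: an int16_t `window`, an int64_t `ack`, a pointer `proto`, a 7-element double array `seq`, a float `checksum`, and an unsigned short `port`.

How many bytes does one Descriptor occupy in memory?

window at 0 (size 2, align 2) → ends 2
pad 6 to align 8 for ack
ack at 8 (size 8, align 8) → ends 16
proto at 16 (size 8, align 8) → ends 24
seq at 24 (size 56, align 8) → ends 80
checksum at 80 (size 4, align 4) → ends 84
port at 84 (size 2, align 2) → ends 86
tail pad 2 to reach multiple of 8
total 88 bytes, alignment 8

88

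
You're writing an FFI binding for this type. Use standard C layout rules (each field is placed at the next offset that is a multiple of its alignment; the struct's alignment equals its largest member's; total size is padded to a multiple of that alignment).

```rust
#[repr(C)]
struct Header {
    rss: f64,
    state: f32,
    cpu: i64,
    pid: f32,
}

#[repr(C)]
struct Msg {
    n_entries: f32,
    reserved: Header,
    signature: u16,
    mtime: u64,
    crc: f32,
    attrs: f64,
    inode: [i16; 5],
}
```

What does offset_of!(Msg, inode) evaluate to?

72

Header: @0: rss [8B, align 8] → 8; @8: state [4B, align 4] → 12; +4 pad (align 8); @16: cpu [8B, align 8] → 24; @24: pid [4B, align 4] → 28; +4 tail pad (align 8); size 32, align 8
@0: n_entries [4B, align 4] → 4
+4 pad (align 8)
@8: reserved [32B, align 8] → 40
@40: signature [2B, align 2] → 42
+6 pad (align 8)
@48: mtime [8B, align 8] → 56
@56: crc [4B, align 4] → 60
+4 pad (align 8)
@64: attrs [8B, align 8] → 72
@72: inode [10B, align 2] → 82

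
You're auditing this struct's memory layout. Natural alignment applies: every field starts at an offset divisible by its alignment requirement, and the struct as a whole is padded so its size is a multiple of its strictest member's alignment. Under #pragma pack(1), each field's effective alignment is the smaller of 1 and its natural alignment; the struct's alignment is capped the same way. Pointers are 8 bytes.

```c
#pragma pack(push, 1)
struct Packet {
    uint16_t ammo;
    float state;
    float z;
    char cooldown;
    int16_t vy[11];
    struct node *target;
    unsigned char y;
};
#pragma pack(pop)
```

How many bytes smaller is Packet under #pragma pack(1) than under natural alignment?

natural layout:
  @0: ammo [2B, align 2] → 2
  +2 pad (align 4)
  @4: state [4B, align 4] → 8
  @8: z [4B, align 4] → 12
  @12: cooldown [1B, align 1] → 13
  +1 pad (align 2)
  @14: vy [22B, align 2] → 36
  +4 pad (align 8)
  @40: target [8B, align 8] → 48
  @48: y [1B, align 1] → 49
  +7 tail pad (align 8)
  size 56, align 8
packed(1) layout:
  @0: ammo [2B, align 1] → 2
  @2: state [4B, align 1] → 6
  @6: z [4B, align 1] → 10
  @10: cooldown [1B, align 1] → 11
  @11: vy [22B, align 1] → 33
  @33: target [8B, align 1] → 41
  @41: y [1B, align 1] → 42
  size 42, align 1
56 − 42 = 14

14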